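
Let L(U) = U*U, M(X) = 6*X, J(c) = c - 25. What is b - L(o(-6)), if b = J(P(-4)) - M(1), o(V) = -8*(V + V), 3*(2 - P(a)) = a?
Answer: -27731/3 ≈ -9243.7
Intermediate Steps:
P(a) = 2 - a/3
J(c) = -25 + c
o(V) = -16*V
L(U) = U²
b = -83/3 (b = (-25 + (2 - ⅓*(-4))) - 6 = (-25 + (2 + 4/3)) - 1*6 = (-25 + 10/3) - 6 = -65/3 - 6 = -83/3 ≈ -27.667)
b - L(o(-6)) = -83/3 - (-16*(-6))² = -83/3 - 1*96² = -83/3 - 1*9216 = -83/3 - 9216 = -27731/3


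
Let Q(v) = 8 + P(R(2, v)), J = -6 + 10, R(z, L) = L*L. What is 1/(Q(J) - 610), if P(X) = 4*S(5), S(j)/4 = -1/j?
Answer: -5/3026 ≈ -0.0016523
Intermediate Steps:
R(z, L) = L²
S(j) = -4/j (S(j) = 4*(-1/j) = -4/j)
J = 4
P(X) = -16/5 (P(X) = 4*(-4/5) = 4*(-4*⅕) = 4*(-⅘) = -16/5)
Q(v) = 24/5 (Q(v) = 8 - 16/5 = 24/5)
1/(Q(J) - 610) = 1/(24/5 - 610) = 1/(-3026/5) = -5/3026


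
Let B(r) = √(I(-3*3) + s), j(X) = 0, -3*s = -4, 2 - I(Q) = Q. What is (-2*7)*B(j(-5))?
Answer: -14*√111/3 ≈ -49.166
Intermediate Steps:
I(Q) = 2 - Q
s = 4/3 (s = -⅓*(-4) = 4/3 ≈ 1.3333)
B(r) = √111/3 (B(r) = √((2 - (-3)*3) + 4/3) = √((2 - 1*(-9)) + 4/3) = √((2 + 9) + 4/3) = √(11 + 4/3) = √(37/3) = √111/3)
(-2*7)*B(j(-5)) = (-2*7)*(√111/3) = -14*√111/3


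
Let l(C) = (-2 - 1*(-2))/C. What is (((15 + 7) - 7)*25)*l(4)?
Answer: 0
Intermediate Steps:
l(C) = 0 (l(C) = (-2 + 2)/C = 0/C = 0)
(((15 + 7) - 7)*25)*l(4) = (((15 + 7) - 7)*25)*0 = ((22 - 7)*25)*0 = (15*25)*0 = 375*0 = 0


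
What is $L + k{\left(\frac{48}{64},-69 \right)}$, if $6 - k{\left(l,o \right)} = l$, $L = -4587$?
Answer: $- \frac{18327}{4} \approx -4581.8$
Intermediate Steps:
$k{\left(l,o \right)} = 6 - l$
$L + k{\left(\frac{48}{64},-69 \right)} = -4587 + \left(6 - \frac{48}{64}\right) = -4587 + \left(6 - 48 \cdot \frac{1}{64}\right) = -4587 + \left(6 - \frac{3}{4}\right) = -4587 + \frac{21}{4} = - \frac{18327}{4}$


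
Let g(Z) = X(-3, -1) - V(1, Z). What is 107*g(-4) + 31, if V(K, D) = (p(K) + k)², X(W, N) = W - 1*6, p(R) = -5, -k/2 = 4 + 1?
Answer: -25007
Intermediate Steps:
k = -10 (k = -2*(4 + 1) = -2*5 = -10)
X(W, N) = -6 + W (X(W, N) = W - 6 = -6 + W)
V(K, D) = 225 (V(K, D) = (-5 - 10)² = (-15)² = 225)
g(Z) = -234 (g(Z) = (-6 - 3) - 1*225 = -9 - 225 = -234)
107*g(-4) + 31 = 107*(-234) + 31 = -25038 + 31 = -25007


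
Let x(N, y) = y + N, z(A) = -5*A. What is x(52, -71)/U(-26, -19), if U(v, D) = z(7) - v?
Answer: 19/9 ≈ 2.1111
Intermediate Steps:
U(v, D) = -35 - v (U(v, D) = -5*7 - v = -35 - v)
x(N, y) = N + y
x(52, -71)/U(-26, -19) = (52 - 71)/(-35 - 1*(-26)) = -19/(-35 + 26) = -19/(-9) = -19*(-⅑) = 19/9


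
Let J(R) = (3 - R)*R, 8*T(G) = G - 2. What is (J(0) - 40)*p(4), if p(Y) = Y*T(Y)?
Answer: -40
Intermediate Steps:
T(G) = -¼ + G/8 (T(G) = (G - 2)/8 = (-2 + G)/8 = -¼ + G/8)
J(R) = R*(3 - R)
p(Y) = Y*(-¼ + Y/8)
(J(0) - 40)*p(4) = (0*(3 - 1*0) - 40)*((⅛)*4*(-2 + 4)) = (0*(3 + 0) - 40)*((⅛)*4*2) = (0*3 - 40)*1 = (0 - 40)*1 = -40*1 = -40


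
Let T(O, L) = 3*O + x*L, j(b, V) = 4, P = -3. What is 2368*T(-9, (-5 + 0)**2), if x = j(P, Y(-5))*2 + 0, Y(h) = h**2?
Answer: 409664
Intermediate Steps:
x = 8 (x = 4*2 + 0 = 8 + 0 = 8)
T(O, L) = 3*O + 8*L
2368*T(-9, (-5 + 0)**2) = 2368*(3*(-9) + 8*(-5 + 0)**2) = 2368*(-27 + 8*(-5)**2) = 2368*(-27 + 8*25) = 2368*(-27 + 200) = 2368*173 = 409664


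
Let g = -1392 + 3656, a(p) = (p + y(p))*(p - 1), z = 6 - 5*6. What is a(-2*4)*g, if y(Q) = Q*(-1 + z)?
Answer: -3912192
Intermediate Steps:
z = -24 (z = 6 - 30 = -24)
y(Q) = -25*Q (y(Q) = Q*(-1 - 24) = Q*(-25) = -25*Q)
a(p) = -24*p*(-1 + p) (a(p) = (p - 25*p)*(p - 1) = (-24*p)*(-1 + p) = -24*p*(-1 + p))
g = 2264
a(-2*4)*g = (24*(-2*4)*(1 - (-2)*4))*2264 = (24*(-8)*(1 - 1*(-8)))*2264 = (24*(-8)*(1 + 8))*2264 = (24*(-8)*9)*2264 = -1728*2264 = -3912192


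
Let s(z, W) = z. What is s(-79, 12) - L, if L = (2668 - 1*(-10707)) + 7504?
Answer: -20958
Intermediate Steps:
L = 20879 (L = (2668 + 10707) + 7504 = 13375 + 7504 = 20879)
s(-79, 12) - L = -79 - 1*20879 = -79 - 20879 = -20958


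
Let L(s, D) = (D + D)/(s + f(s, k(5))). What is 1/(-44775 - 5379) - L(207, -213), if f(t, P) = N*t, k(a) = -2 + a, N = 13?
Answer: 1186817/8074794 ≈ 0.14698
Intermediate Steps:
f(t, P) = 13*t
L(s, D) = D/(7*s) (L(s, D) = (D + D)/(s + 13*s) = (2*D)/((14*s)) = (2*D)*(1/(14*s)) = D/(7*s))
1/(-44775 - 5379) - L(207, -213) = 1/(-44775 - 5379) - (-213)/(7*207) = 1/(-50154) - (-213)/(7*207) = -1/50154 - 1*(-71/483) = -1/50154 + 71/483 = 1186817/8074794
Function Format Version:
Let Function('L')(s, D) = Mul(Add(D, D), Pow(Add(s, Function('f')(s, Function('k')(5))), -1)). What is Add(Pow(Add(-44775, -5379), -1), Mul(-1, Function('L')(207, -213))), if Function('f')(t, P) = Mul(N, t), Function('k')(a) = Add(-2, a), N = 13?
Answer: Rational(1186817, 8074794) ≈ 0.14698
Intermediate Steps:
Function('f')(t, P) = Mul(13, t)
Function('L')(s, D) = Mul(Rational(1, 7), D, Pow(s, -1)) (Function('L')(s, D) = Mul(Add(D, D), Pow(Add(s, Mul(13, s)), -1)) = Mul(Mul(2, D), Pow(Mul(14, s), -1)) = Mul(Mul(2, D), Mul(Rational(1, 14), Pow(s, -1))) = Mul(Rational(1, 7), D, Pow(s, -1)))
Add(Pow(Add(-44775, -5379), -1), Mul(-1, Function('L')(207, -213))) = Add(Pow(Add(-44775, -5379), -1), Mul(-1, Mul(Rational(1, 7), -213, Pow(207, -1)))) = Add(Pow(-50154, -1), Mul(-1, Mul(Rational(1, 7), -213, Rational(1, 207)))) = Add(Rational(-1, 50154), Mul(-1, Rational(-71, 483))) = Add(Rational(-1, 50154), Rational(71, 483)) = Rational(1186817, 8074794)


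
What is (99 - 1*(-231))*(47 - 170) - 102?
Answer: -40692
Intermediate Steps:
(99 - 1*(-231))*(47 - 170) - 102 = (99 + 231)*(-123) - 102 = 330*(-123) - 102 = -40590 - 102 = -40692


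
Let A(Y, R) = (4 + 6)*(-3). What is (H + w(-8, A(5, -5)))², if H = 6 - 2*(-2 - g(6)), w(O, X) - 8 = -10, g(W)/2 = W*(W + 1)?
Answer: 30976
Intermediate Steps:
g(W) = 2*W*(1 + W) (g(W) = 2*(W*(W + 1)) = 2*(W*(1 + W)) = 2*W*(1 + W))
A(Y, R) = -30 (A(Y, R) = 10*(-3) = -30)
w(O, X) = -2 (w(O, X) = 8 - 10 = -2)
H = 178 (H = 6 - 2*(-2 - 2*6*(1 + 6)) = 6 - 2*(-2 - 2*6*7) = 6 - 2*(-2 - 1*84) = 6 - 2*(-2 - 84) = 6 - 2*(-86) = 6 + 172 = 178)
(H + w(-8, A(5, -5)))² = (178 - 2)² = 176² = 30976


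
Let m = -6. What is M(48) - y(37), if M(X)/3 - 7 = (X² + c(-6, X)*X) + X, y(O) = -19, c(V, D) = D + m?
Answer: 13144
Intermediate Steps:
c(V, D) = -6 + D (c(V, D) = D - 6 = -6 + D)
M(X) = 21 + 3*X + 3*X² + 3*X*(-6 + X) (M(X) = 21 + 3*((X² + (-6 + X)*X) + X) = 21 + 3*((X² + X*(-6 + X)) + X) = 21 + 3*(X + X² + X*(-6 + X)) = 21 + (3*X + 3*X² + 3*X*(-6 + X)) = 21 + 3*X + 3*X² + 3*X*(-6 + X))
M(48) - y(37) = (21 - 15*48 + 6*48²) - 1*(-19) = (21 - 720 + 6*2304) + 19 = (21 - 720 + 13824) + 19 = 13125 + 19 = 13144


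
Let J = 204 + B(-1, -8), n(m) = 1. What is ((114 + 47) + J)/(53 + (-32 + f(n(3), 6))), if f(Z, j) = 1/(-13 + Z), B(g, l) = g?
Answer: 4368/251 ≈ 17.402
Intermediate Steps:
J = 203 (J = 204 - 1 = 203)
((114 + 47) + J)/(53 + (-32 + f(n(3), 6))) = ((114 + 47) + 203)/(53 + (-32 + 1/(-13 + 1))) = (161 + 203)/(53 + (-32 + 1/(-12))) = 364/(53 + (-32 - 1/12)) = 364/(53 - 385/12) = 364/(251/12) = 364*(12/251) = 4368/251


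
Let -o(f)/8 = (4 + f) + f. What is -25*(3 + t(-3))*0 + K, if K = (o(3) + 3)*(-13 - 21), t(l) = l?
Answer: 2618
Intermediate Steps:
o(f) = -32 - 16*f (o(f) = -8*((4 + f) + f) = -8*(4 + 2*f) = -32 - 16*f)
K = 2618 (K = ((-32 - 16*3) + 3)*(-13 - 21) = ((-32 - 48) + 3)*(-34) = (-80 + 3)*(-34) = -77*(-34) = 2618)
-25*(3 + t(-3))*0 + K = -25*(3 - 3)*0 + 2618 = -0*0 + 2618 = -25*0 + 2618 = 0 + 2618 = 2618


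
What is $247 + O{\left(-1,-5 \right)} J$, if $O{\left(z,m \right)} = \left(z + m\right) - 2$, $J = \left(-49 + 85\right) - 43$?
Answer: $303$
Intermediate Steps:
$J = -7$ ($J = 36 - 43 = -7$)
$O{\left(z,m \right)} = -2 + m + z$ ($O{\left(z,m \right)} = \left(m + z\right) - 2 = -2 + m + z$)
$247 + O{\left(-1,-5 \right)} J = 247 + \left(-2 - 5 - 1\right) \left(-7\right) = 247 - -56 = 247 + 56 = 303$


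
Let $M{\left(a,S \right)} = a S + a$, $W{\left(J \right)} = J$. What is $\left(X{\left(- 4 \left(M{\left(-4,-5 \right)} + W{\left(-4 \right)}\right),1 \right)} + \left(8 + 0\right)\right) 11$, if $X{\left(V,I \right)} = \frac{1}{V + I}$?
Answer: $\frac{4125}{47} \approx 87.766$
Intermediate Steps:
$M{\left(a,S \right)} = a + S a$ ($M{\left(a,S \right)} = S a + a = a + S a$)
$X{\left(V,I \right)} = \frac{1}{I + V}$
$\left(X{\left(- 4 \left(M{\left(-4,-5 \right)} + W{\left(-4 \right)}\right),1 \right)} + \left(8 + 0\right)\right) 11 = \left(\frac{1}{1 - 4 \left(- 4 \left(1 - 5\right) - 4\right)} + \left(8 + 0\right)\right) 11 = \left(\frac{1}{1 - 4 \left(\left(-4\right) \left(-4\right) - 4\right)} + 8\right) 11 = \left(\frac{1}{1 - 4 \left(16 - 4\right)} + 8\right) 11 = \left(\frac{1}{1 - 48} + 8\right) 11 = \left(\frac{1}{-47} + 8\right) 11 = \left(- \frac{1}{47} + 8\right) 11 = \frac{375}{47} \cdot 11 = \frac{4125}{47}$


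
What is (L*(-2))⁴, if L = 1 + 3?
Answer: 4096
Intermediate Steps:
L = 4
(L*(-2))⁴ = (4*(-2))⁴ = (-8)⁴ = 4096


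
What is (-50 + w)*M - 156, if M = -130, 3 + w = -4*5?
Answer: 9334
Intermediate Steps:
w = -23 (w = -3 - 4*5 = -3 - 20 = -23)
(-50 + w)*M - 156 = (-50 - 23)*(-130) - 156 = -73*(-130) - 156 = 9490 - 156 = 9334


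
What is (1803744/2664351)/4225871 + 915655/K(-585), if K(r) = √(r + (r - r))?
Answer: 200416/1251022624969 - 14087*I*√65/3 ≈ 1.602e-7 - 37858.0*I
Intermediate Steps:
K(r) = √r (K(r) = √(r + 0) = √r)
(1803744/2664351)/4225871 + 915655/K(-585) = (1803744/2664351)/4225871 + 915655/(√(-585)) = (1803744*(1/2664351))*(1/4225871) + 915655/((3*I*√65)) = (200416/296039)*(1/4225871) + 915655*(-I*√65/195) = 200416/1251022624969 - 14087*I*√65/3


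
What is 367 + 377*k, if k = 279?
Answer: 105550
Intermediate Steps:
367 + 377*k = 367 + 377*279 = 367 + 105183 = 105550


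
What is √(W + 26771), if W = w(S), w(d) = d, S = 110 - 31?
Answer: 5*√1074 ≈ 163.86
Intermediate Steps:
S = 79
W = 79
√(W + 26771) = √(79 + 26771) = √26850 = 5*√1074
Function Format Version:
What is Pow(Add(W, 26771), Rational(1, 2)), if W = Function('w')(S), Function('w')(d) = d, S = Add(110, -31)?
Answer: Mul(5, Pow(1074, Rational(1, 2))) ≈ 163.86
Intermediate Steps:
S = 79
W = 79
Pow(Add(W, 26771), Rational(1, 2)) = Pow(Add(79, 26771), Rational(1, 2)) = Pow(26850, Rational(1, 2)) = Mul(5, Pow(1074, Rational(1, 2)))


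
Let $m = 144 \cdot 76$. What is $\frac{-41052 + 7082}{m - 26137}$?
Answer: $\frac{33970}{15193} \approx 2.2359$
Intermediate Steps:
$m = 10944$
$\frac{-41052 + 7082}{m - 26137} = \frac{-41052 + 7082}{10944 - 26137} = - \frac{33970}{-15193} = \left(-33970\right) \left(- \frac{1}{15193}\right) = \frac{33970}{15193}$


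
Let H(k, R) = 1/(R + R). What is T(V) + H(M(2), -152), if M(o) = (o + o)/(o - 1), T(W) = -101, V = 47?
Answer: -30705/304 ≈ -101.00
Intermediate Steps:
M(o) = 2*o/(-1 + o) (M(o) = (2*o)/(-1 + o) = 2*o/(-1 + o))
H(k, R) = 1/(2*R)
T(V) + H(M(2), -152) = -101 + (½)/(-152) = -101 + (½)*(-1/152) = -101 - 1/304 = -30705/304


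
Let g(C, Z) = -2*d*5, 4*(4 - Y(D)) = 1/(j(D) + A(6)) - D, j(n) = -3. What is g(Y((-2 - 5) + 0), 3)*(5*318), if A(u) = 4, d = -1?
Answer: 15900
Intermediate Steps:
Y(D) = 15/4 + D/4 (Y(D) = 4 - (1/(-3 + 4) - D)/4 = 4 - (1/1 - D)/4 = 4 - (1 - D)/4 = 4 + (-1/4 + D/4) = 15/4 + D/4)
g(C, Z) = 10 (g(C, Z) = -2*(-1)*5 = 2*5 = 10)
g(Y((-2 - 5) + 0), 3)*(5*318) = 10*(5*318) = 10*1590 = 15900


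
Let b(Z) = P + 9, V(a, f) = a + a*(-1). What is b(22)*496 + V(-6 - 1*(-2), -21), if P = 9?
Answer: 8928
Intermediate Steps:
V(a, f) = 0 (V(a, f) = a - a = 0)
b(Z) = 18 (b(Z) = 9 + 9 = 18)
b(22)*496 + V(-6 - 1*(-2), -21) = 18*496 + 0 = 8928 + 0 = 8928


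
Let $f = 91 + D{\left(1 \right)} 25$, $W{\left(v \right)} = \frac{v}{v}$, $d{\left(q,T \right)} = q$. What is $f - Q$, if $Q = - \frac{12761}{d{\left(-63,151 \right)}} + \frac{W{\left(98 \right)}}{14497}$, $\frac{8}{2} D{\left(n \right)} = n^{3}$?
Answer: $- \frac{54958163}{521892} \approx -105.31$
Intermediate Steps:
$D{\left(n \right)} = \frac{n^{3}}{4}$
$W{\left(v \right)} = 1$
$Q = \frac{26428040}{130473}$ ($Q = - \frac{12761}{-63} + 1 \cdot \frac{1}{14497} = \left(-12761\right) \left(- \frac{1}{63}\right) + 1 \cdot \frac{1}{14497} = \frac{1823}{9} + \frac{1}{14497} = \frac{26428040}{130473} \approx 202.56$)
$f = \frac{389}{4}$ ($f = 91 + \frac{1^{3}}{4} \cdot 25 = 91 + \frac{1}{4} \cdot 1 \cdot 25 = 91 + \frac{1}{4} \cdot 25 = 91 + \frac{25}{4} = \frac{389}{4} \approx 97.25$)
$f - Q = \frac{389}{4} - \frac{26428040}{130473} = - \frac{54958163}{521892}$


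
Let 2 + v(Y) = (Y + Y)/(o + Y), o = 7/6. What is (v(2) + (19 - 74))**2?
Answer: 1121481/361 ≈ 3106.6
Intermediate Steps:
o = 7/6 (o = 7*(1/6) = 7/6 ≈ 1.1667)
v(Y) = -2 + 2*Y/(7/6 + Y) (v(Y) = -2 + (Y + Y)/(7/6 + Y) = -2 + (2*Y)/(7/6 + Y) = -2 + 2*Y/(7/6 + Y))
(v(2) + (19 - 74))**2 = (-14/(7 + 6*2) + (19 - 74))**2 = (-14/(7 + 12) - 55)**2 = (-14/19 - 55)**2 = (-1059/19)**2 = 1121481/361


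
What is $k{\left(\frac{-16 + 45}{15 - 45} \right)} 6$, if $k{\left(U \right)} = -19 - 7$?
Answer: $-156$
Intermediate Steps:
$k{\left(U \right)} = -26$ ($k{\left(U \right)} = -19 - 7 = -26$)
$k{\left(\frac{-16 + 45}{15 - 45} \right)} 6 = \left(-26\right) 6 = -156$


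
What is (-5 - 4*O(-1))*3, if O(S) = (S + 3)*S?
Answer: 9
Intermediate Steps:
O(S) = S*(3 + S) (O(S) = (3 + S)*S = S*(3 + S))
(-5 - 4*O(-1))*3 = (-5 - (-4)*(3 - 1))*3 = (-5 - (-4)*2)*3 = (-5 - 4*(-2))*3 = (-5 + 8)*3 = 3*3 = 9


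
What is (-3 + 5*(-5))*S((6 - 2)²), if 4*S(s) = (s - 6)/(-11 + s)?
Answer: -14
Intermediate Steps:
S(s) = (-6 + s)/(4*(-11 + s)) (S(s) = ((s - 6)/(-11 + s))/4 = ((-6 + s)/(-11 + s))/4 = (-6 + s)/(4*(-11 + s)))
(-3 + 5*(-5))*S((6 - 2)²) = (-3 + 5*(-5))*((-6 + (6 - 2)²)/(4*(-11 + (6 - 2)²))) = (-3 - 25)*((-6 + 4²)/(4*(-11 + 4²))) = -7*(-6 + 16)/(-11 + 16) = -7*10/5 = -28*½ = -14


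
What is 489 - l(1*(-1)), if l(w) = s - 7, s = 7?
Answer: 489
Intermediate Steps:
l(w) = 0 (l(w) = 7 - 7 = 0)
489 - l(1*(-1)) = 489 - 1*0 = 489 + 0 = 489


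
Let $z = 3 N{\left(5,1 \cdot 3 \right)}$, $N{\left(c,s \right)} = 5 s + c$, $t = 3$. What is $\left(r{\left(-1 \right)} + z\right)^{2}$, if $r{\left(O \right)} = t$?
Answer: $3969$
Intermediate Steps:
$N{\left(c,s \right)} = c + 5 s$
$r{\left(O \right)} = 3$
$z = 60$ ($z = 3 \left(5 + 5 \cdot 1 \cdot 3\right) = 3 \left(5 + 5 \cdot 3\right) = 3 \left(5 + 15\right) = 3 \cdot 20 = 60$)
$\left(r{\left(-1 \right)} + z\right)^{2} = \left(3 + 60\right)^{2} = 63^{2} = 3969$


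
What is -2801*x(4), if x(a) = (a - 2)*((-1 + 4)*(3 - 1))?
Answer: -33612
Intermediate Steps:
x(a) = -12 + 6*a (x(a) = (-2 + a)*(3*2) = (-2 + a)*6 = -12 + 6*a)
-2801*x(4) = -2801*(-12 + 6*4) = -2801*(-12 + 24) = -2801*12 = -33612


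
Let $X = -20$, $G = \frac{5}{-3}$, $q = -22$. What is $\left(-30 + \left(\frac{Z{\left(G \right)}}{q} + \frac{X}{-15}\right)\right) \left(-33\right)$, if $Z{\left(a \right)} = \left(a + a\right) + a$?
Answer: $\frac{1877}{2} \approx 938.5$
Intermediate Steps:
$G = - \frac{5}{3}$ ($G = 5 \left(- \frac{1}{3}\right) = - \frac{5}{3} \approx -1.6667$)
$Z{\left(a \right)} = 3 a$ ($Z{\left(a \right)} = 2 a + a = 3 a$)
$\left(-30 + \left(\frac{Z{\left(G \right)}}{q} + \frac{X}{-15}\right)\right) \left(-33\right) = \left(-30 + \left(\frac{3 \left(- \frac{5}{3}\right)}{-22} - \frac{20}{-15}\right)\right) \left(-33\right) = \left(-30 - - \frac{103}{66}\right) \left(-33\right) = \left(-30 + \left(\frac{5}{22} + \frac{4}{3}\right)\right) \left(-33\right) = \left(-30 + \frac{103}{66}\right) \left(-33\right) = \left(- \frac{1877}{66}\right) \left(-33\right) = \frac{1877}{2}$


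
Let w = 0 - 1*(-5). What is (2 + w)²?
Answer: 49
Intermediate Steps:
w = 5 (w = 0 + 5 = 5)
(2 + w)² = (2 + 5)² = 7² = 49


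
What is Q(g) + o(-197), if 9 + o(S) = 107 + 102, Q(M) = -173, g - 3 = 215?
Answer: 27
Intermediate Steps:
g = 218 (g = 3 + 215 = 218)
o(S) = 200 (o(S) = -9 + (107 + 102) = -9 + 209 = 200)
Q(g) + o(-197) = -173 + 200 = 27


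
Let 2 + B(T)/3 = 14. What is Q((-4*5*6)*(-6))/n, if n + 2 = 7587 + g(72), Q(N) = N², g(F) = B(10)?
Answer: 518400/7621 ≈ 68.023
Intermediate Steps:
B(T) = 36 (B(T) = -6 + 3*14 = -6 + 42 = 36)
g(F) = 36
n = 7621 (n = -2 + (7587 + 36) = -2 + 7623 = 7621)
Q((-4*5*6)*(-6))/n = ((-4*5*6)*(-6))²/7621 = (-20*6*(-6))²*(1/7621) = (-120*(-6))²*(1/7621) = 720²*(1/7621) = 518400*(1/7621) = 518400/7621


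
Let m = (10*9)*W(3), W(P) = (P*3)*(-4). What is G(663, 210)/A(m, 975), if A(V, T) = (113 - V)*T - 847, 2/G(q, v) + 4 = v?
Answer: 1/336637784 ≈ 2.9706e-9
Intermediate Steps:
W(P) = -12*P (W(P) = (3*P)*(-4) = -12*P)
m = -3240 (m = (10*9)*(-12*3) = 90*(-36) = -3240)
G(q, v) = 2/(-4 + v)
A(V, T) = -847 + T*(113 - V) (A(V, T) = T*(113 - V) - 847 = -847 + T*(113 - V))
G(663, 210)/A(m, 975) = (2/(-4 + 210))/(-847 + 113*975 - 1*975*(-3240)) = (2/206)/(-847 + 110175 + 3159000) = (2*(1/206))/3268328 = (1/103)*(1/3268328) = 1/336637784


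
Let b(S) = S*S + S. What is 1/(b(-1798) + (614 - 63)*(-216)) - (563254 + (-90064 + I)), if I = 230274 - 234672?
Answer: -1458876016079/3111990 ≈ -4.6879e+5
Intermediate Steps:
I = -4398
b(S) = S + S**2 (b(S) = S**2 + S = S + S**2)
1/(b(-1798) + (614 - 63)*(-216)) - (563254 + (-90064 + I)) = 1/(-1798*(1 - 1798) + (614 - 63)*(-216)) - (563254 + (-90064 - 4398)) = 1/(-1798*(-1797) + 551*(-216)) - (563254 - 94462) = 1/(3231006 - 119016) - 1*468792 = 1/3111990 - 468792 = -1458876016079/3111990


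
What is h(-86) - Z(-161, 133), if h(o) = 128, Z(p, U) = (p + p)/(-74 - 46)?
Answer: 7519/60 ≈ 125.32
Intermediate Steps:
Z(p, U) = -p/60 (Z(p, U) = (2*p)/(-120) = (2*p)*(-1/120) = -p/60)
h(-86) - Z(-161, 133) = 128 - (-1)*(-161)/60 = 128 - 1*161/60 = 128 - 161/60 = 7519/60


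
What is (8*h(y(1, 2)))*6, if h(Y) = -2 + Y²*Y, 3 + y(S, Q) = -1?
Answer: -3168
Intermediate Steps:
y(S, Q) = -4 (y(S, Q) = -3 - 1 = -4)
h(Y) = -2 + Y³
(8*h(y(1, 2)))*6 = (8*(-2 + (-4)³))*6 = (8*(-2 - 64))*6 = (8*(-66))*6 = -528*6 = -3168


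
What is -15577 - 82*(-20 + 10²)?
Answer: -22137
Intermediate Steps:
-15577 - 82*(-20 + 10²) = -15577 - 82*(-20 + 100) = -15577 - 82*80 = -15577 - 1*6560 = -15577 - 6560 = -22137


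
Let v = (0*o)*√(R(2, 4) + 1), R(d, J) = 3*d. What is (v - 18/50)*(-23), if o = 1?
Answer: 207/25 ≈ 8.2800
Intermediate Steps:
v = 0 (v = (0*1)*√(3*2 + 1) = 0*√(6 + 1) = 0*√7 = 0)
(v - 18/50)*(-23) = (0 - 18/50)*(-23) = (0 - 18*1/50)*(-23) = (0 - 9/25)*(-23) = -9/25*(-23) = 207/25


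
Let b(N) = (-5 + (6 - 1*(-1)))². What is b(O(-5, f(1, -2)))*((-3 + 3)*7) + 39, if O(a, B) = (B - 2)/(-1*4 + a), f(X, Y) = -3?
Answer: 39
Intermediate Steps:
O(a, B) = (-2 + B)/(-4 + a)
b(N) = 4 (b(N) = (-5 + (6 + 1))² = (-5 + 7)² = 2² = 4)
b(O(-5, f(1, -2)))*((-3 + 3)*7) + 39 = 4*((-3 + 3)*7) + 39 = 4*(0*7) + 39 = 4*0 + 39 = 0 + 39 = 39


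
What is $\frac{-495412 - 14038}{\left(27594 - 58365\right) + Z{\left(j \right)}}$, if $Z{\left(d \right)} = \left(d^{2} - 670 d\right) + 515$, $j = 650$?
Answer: $\frac{254725}{21628} \approx 11.778$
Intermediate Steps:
$Z{\left(d \right)} = 515 + d^{2} - 670 d$
$\frac{-495412 - 14038}{\left(27594 - 58365\right) + Z{\left(j \right)}} = \frac{-495412 - 14038}{\left(27594 - 58365\right) + \left(515 + 650^{2} - 435500\right)} = - \frac{509450}{-30771 + \left(515 + 422500 - 435500\right)} = - \frac{509450}{-30771 - 12485} = - \frac{509450}{-43256} = \left(-509450\right) \left(- \frac{1}{43256}\right) = \frac{254725}{21628}$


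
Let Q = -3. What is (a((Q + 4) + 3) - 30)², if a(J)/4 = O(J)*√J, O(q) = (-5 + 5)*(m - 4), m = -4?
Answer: 900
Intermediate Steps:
O(q) = 0 (O(q) = (-5 + 5)*(-4 - 4) = 0*(-8) = 0)
a(J) = 0 (a(J) = 4*(0*√J) = 4*0 = 0)
(a((Q + 4) + 3) - 30)² = (0 - 30)² = (-30)² = 900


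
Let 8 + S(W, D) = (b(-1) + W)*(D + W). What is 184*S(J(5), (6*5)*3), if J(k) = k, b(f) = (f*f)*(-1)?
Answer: 68448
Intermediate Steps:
b(f) = -f**2 (b(f) = f**2*(-1) = -f**2)
S(W, D) = -8 + (-1 + W)*(D + W) (S(W, D) = -8 + (-1*(-1)**2 + W)*(D + W) = -8 + (-1*1 + W)*(D + W) = -8 + (-1 + W)*(D + W))
184*S(J(5), (6*5)*3) = 184*(-8 + 5**2 - 6*5*3 - 1*5 + ((6*5)*3)*5) = 184*(-8 + 25 - 30*3 - 5 + (30*3)*5) = 184*(-8 + 25 - 1*90 - 5 + 90*5) = 184*(-8 + 25 - 90 - 5 + 450) = 184*372 = 68448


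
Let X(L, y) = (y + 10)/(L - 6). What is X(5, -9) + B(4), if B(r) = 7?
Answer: 6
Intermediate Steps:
X(L, y) = (10 + y)/(-6 + L)
X(5, -9) + B(4) = (10 - 9)/(-6 + 5) + 7 = 1/(-1) + 7 = -1*1 + 7 = -1 + 7 = 6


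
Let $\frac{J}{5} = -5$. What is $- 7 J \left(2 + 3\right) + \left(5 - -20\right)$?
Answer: $900$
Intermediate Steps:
$J = -25$ ($J = 5 \left(-5\right) = -25$)
$- 7 J \left(2 + 3\right) + \left(5 - -20\right) = - 7 \left(- 25 \left(2 + 3\right)\right) + \left(5 - -20\right) = - 7 \left(\left(-25\right) 5\right) + \left(5 + 20\right) = \left(-7\right) \left(-125\right) + 25 = 875 + 25 = 900$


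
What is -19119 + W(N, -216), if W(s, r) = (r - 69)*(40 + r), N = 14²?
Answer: 31041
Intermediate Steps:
N = 196
W(s, r) = (-69 + r)*(40 + r)
-19119 + W(N, -216) = -19119 + (-2760 + (-216)² - 29*(-216)) = -19119 + (-2760 + 46656 + 6264) = -19119 + 50160 = 31041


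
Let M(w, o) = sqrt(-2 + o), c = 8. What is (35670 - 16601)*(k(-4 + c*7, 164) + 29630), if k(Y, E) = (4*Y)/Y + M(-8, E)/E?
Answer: 565090746 + 171621*sqrt(2)/164 ≈ 5.6509e+8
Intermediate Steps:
k(Y, E) = 4 + sqrt(-2 + E)/E (k(Y, E) = (4*Y)/Y + sqrt(-2 + E)/E = 4 + sqrt(-2 + E)/E)
(35670 - 16601)*(k(-4 + c*7, 164) + 29630) = (35670 - 16601)*((4 + sqrt(-2 + 164)/164) + 29630) = 19069*((4 + sqrt(162)/164) + 29630) = 19069*((4 + (9*sqrt(2))/164) + 29630) = 19069*((4 + 9*sqrt(2)/164) + 29630) = 19069*(29634 + 9*sqrt(2)/164) = 565090746 + 171621*sqrt(2)/164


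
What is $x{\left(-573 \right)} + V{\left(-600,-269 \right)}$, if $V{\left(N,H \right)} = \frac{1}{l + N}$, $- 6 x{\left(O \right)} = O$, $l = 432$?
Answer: $\frac{16043}{168} \approx 95.494$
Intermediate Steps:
$x{\left(O \right)} = - \frac{O}{6}$
$V{\left(N,H \right)} = \frac{1}{432 + N}$
$x{\left(-573 \right)} + V{\left(-600,-269 \right)} = \left(- \frac{1}{6}\right) \left(-573\right) + \frac{1}{432 - 600} = \frac{191}{2} + \frac{1}{-168} = \frac{191}{2} - \frac{1}{168} = \frac{16043}{168}$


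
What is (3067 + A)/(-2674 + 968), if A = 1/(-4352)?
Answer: -13347583/7424512 ≈ -1.7978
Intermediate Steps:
A = -1/4352 ≈ -0.00022978
(3067 + A)/(-2674 + 968) = (3067 - 1/4352)/(-2674 + 968) = (13347583/4352)/(-1706) = (13347583/4352)*(-1/1706) = -13347583/7424512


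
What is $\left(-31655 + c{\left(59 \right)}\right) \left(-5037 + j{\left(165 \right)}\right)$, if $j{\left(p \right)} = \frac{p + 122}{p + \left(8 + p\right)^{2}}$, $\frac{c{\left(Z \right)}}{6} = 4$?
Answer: $\frac{116944583281}{734} \approx 1.5932 \cdot 10^{8}$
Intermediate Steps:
$c{\left(Z \right)} = 24$ ($c{\left(Z \right)} = 6 \cdot 4 = 24$)
$j{\left(p \right)} = \frac{122 + p}{p + \left(8 + p\right)^{2}}$
$\left(-31655 + c{\left(59 \right)}\right) \left(-5037 + j{\left(165 \right)}\right) = \left(-31655 + 24\right) \left(-5037 + \frac{122 + 165}{165 + \left(8 + 165\right)^{2}}\right) = - 31631 \left(-5037 + \frac{1}{165 + 173^{2}} \cdot 287\right) = - 31631 \left(-5037 + \frac{1}{165 + 29929} \cdot 287\right) = - 31631 \left(-5037 + \frac{1}{30094} \cdot 287\right) = - 31631 \left(-5037 + \frac{7}{734}\right) = \left(-31631\right) \left(- \frac{3697151}{734}\right) = \frac{116944583281}{734}$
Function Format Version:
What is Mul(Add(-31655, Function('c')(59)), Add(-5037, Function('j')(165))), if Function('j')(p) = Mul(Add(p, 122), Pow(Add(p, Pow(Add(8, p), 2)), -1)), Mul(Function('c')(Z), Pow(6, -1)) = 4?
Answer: Rational(116944583281, 734) ≈ 1.5932e+8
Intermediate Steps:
Function('c')(Z) = 24 (Function('c')(Z) = Mul(6, 4) = 24)
Function('j')(p) = Mul(Pow(Add(p, Pow(Add(8, p), 2)), -1), Add(122, p)) (Function('j')(p) = Mul(Add(122, p), Pow(Add(p, Pow(Add(8, p), 2)), -1)) = Mul(Pow(Add(p, Pow(Add(8, p), 2)), -1), Add(122, p)))
Mul(Add(-31655, Function('c')(59)), Add(-5037, Function('j')(165))) = Mul(Add(-31655, 24), Add(-5037, Mul(Pow(Add(165, Pow(Add(8, 165), 2)), -1), Add(122, 165)))) = Mul(-31631, Add(-5037, Mul(Pow(Add(165, Pow(173, 2)), -1), 287))) = Mul(-31631, Add(-5037, Mul(Pow(Add(165, 29929), -1), 287))) = Mul(-31631, Add(-5037, Mul(Pow(30094, -1), 287))) = Mul(-31631, Add(-5037, Mul(Rational(1, 30094), 287))) = Mul(-31631, Add(-5037, Rational(7, 734))) = Mul(-31631, Rational(-3697151, 734)) = Rational(116944583281, 734)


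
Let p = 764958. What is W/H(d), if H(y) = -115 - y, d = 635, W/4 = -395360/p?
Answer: 79072/28685925 ≈ 0.0027565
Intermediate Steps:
W = -790720/382479 (W = 4*(-395360/764958) = 4*(-395360*1/764958) = 4*(-197680/382479) = -790720/382479 ≈ -2.0674)
W/H(d) = -790720/(382479*(-115 - 1*635)) = -790720/(382479*(-115 - 635)) = -790720/382479/(-750) = -790720/382479*(-1/750) = 79072/28685925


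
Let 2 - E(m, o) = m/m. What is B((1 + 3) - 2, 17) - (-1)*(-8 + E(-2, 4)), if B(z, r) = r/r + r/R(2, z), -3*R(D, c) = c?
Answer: -63/2 ≈ -31.500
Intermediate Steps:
E(m, o) = 1 (E(m, o) = 2 - m/m = 2 - 1*1 = 2 - 1 = 1)
R(D, c) = -c/3
B(z, r) = 1 - 3*r/z (B(z, r) = r/r + r/((-z/3)) = 1 + r*(-3/z) = 1 - 3*r/z)
B((1 + 3) - 2, 17) - (-1)*(-8 + E(-2, 4)) = (((1 + 3) - 2) - 3*17)/((1 + 3) - 2) - (-1)*(-8 + 1) = ((4 - 2) - 51)/(4 - 2) - (-1)*(-7) = (2 - 51)/2 - 1*7 = (1/2)*(-49) - 7 = -49/2 - 7 = -63/2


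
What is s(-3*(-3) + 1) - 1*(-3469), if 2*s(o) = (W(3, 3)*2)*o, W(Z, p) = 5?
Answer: 3519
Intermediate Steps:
s(o) = 5*o (s(o) = ((5*2)*o)/2 = (10*o)/2 = 5*o)
s(-3*(-3) + 1) - 1*(-3469) = 5*(-3*(-3) + 1) - 1*(-3469) = 5*(9 + 1) + 3469 = 5*10 + 3469 = 50 + 3469 = 3519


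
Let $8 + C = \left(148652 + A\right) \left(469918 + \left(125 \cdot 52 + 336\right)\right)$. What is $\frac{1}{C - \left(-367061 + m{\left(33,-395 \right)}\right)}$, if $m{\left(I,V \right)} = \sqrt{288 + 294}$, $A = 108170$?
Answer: $\frac{40813760947}{4997289247916587010233} + \frac{\sqrt{582}}{14991867743749761030699} \approx 8.1672 \cdot 10^{-12}$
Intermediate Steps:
$m{\left(I,V \right)} = \sqrt{582}$
$C = 122440915780$ ($C = -8 + \left(148652 + 108170\right) \left(469918 + \left(125 \cdot 52 + 336\right)\right) = -8 + 256822 \left(469918 + \left(6500 + 336\right)\right) = -8 + 256822 \left(469918 + 6836\right) = -8 + 256822 \cdot 476754 = -8 + 122440915788 = 122440915780$)
$\frac{1}{C - \left(-367061 + m{\left(33,-395 \right)}\right)} = \frac{1}{122440915780 + \left(367061 - \sqrt{582}\right)} = \frac{1}{122441282841 - \sqrt{582}}$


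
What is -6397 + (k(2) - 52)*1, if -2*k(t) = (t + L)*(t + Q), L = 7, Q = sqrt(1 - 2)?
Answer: -6458 - 9*I/2 ≈ -6458.0 - 4.5*I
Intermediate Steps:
Q = I (Q = sqrt(-1) = I ≈ 1.0*I)
k(t) = -(7 + t)*(I + t)/2 (k(t) = -(t + 7)*(t + I)/2 = -(7 + t)*(I + t)/2)
-6397 + (k(2) - 52)*1 = -6397 + ((-7*I/2 - 1/2*2**2 - 1/2*2*(7 + I)) - 52)*1 = -6397 + ((-7*I/2 - 1/2*4 + (-7 - I)) - 52)*1 = -6397 + ((-7*I/2 - 2 + (-7 - I)) - 52)*1 = -6397 + ((-9 - 9*I/2) - 52)*1 = -6397 + (-61 - 9*I/2)*1 = -6397 + (-61 - 9*I/2) = -6458 - 9*I/2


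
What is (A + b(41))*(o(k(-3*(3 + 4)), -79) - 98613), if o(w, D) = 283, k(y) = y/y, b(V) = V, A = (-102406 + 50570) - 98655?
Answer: 14793748500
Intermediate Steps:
A = -150491 (A = -51836 - 98655 = -150491)
k(y) = 1
(A + b(41))*(o(k(-3*(3 + 4)), -79) - 98613) = (-150491 + 41)*(283 - 98613) = -150450*(-98330) = 14793748500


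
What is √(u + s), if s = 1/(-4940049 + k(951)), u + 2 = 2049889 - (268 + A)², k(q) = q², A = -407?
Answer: √516730020884476719/504456 ≈ 1425.0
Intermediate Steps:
u = 2030566 (u = -2 + (2049889 - (268 - 407)²) = -2 + (2049889 - 1*(-139)²) = -2 + (2049889 - 1*19321) = -2 + (2049889 - 19321) = -2 + 2030568 = 2030566)
s = -1/4035648 (s = 1/(-4940049 + 951²) = 1/(-4940049 + 904401) = 1/(-4035648) = -1/4035648 ≈ -2.4779e-7)
√(u + s) = √(2030566 - 1/4035648) = √(8194649616767/4035648) = √516730020884476719/504456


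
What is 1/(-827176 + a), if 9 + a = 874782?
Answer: 1/47597 ≈ 2.1010e-5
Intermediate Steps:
a = 874773 (a = -9 + 874782 = 874773)
1/(-827176 + a) = 1/(-827176 + 874773) = 1/47597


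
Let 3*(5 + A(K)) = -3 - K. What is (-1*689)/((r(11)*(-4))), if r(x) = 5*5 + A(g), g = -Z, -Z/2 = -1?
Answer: 2067/236 ≈ 8.7585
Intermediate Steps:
Z = 2 (Z = -2*(-1) = 2)
g = -2 (g = -1*2 = -2)
A(K) = -6 - K/3 (A(K) = -5 + (-3 - K)/3 = -5 + (-1 - K/3) = -6 - K/3)
r(x) = 59/3 (r(x) = 5*5 + (-6 - 1/3*(-2)) = 25 + (-6 + 2/3) = 25 - 16/3 = 59/3)
(-1*689)/((r(11)*(-4))) = (-1*689)/(((59/3)*(-4))) = -689/(-236/3) = -689*(-3/236) = 2067/236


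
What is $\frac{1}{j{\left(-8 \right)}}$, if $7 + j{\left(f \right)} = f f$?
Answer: $\frac{1}{57} \approx 0.017544$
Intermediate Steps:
$j{\left(f \right)} = -7 + f^{2}$ ($j{\left(f \right)} = -7 + f f = -7 + f^{2}$)
$\frac{1}{j{\left(-8 \right)}} = \frac{1}{-7 + \left(-8\right)^{2}} = \frac{1}{-7 + 64} = \frac{1}{57}$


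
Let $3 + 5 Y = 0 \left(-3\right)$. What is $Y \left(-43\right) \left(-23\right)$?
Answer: $- \frac{2967}{5} \approx -593.4$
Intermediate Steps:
$Y = - \frac{3}{5}$ ($Y = - \frac{3}{5} + \frac{0 \left(-3\right)}{5} = - \frac{3}{5} + \frac{1}{5} \cdot 0 = - \frac{3}{5} + 0 = - \frac{3}{5} \approx -0.6$)
$Y \left(-43\right) \left(-23\right) = \left(- \frac{3}{5}\right) \left(-43\right) \left(-23\right) = \frac{129}{5} \left(-23\right) = - \frac{2967}{5}$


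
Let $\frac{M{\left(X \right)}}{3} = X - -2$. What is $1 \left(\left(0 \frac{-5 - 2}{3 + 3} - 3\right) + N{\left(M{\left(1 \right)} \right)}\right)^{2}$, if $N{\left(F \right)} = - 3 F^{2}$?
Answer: $60516$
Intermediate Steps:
$M{\left(X \right)} = 6 + 3 X$ ($M{\left(X \right)} = 3 \left(X - -2\right) = 3 \left(X + 2\right) = 3 \left(2 + X\right) = 6 + 3 X$)
$1 \left(\left(0 \frac{-5 - 2}{3 + 3} - 3\right) + N{\left(M{\left(1 \right)} \right)}\right)^{2} = 1 \left(\left(0 \frac{-5 - 2}{3 + 3} - 3\right) - 3 \left(6 + 3 \cdot 1\right)^{2}\right)^{2} = 1 \left(\left(0 \left(- \frac{7}{6}\right) - 3\right) - 3 \left(6 + 3\right)^{2}\right)^{2} = 1 \left(\left(0 \left(\left(-7\right) \frac{1}{6}\right) - 3\right) - 3 \cdot 9^{2}\right)^{2} = 1 \left(\left(0 \left(- \frac{7}{6}\right) - 3\right) - 243\right)^{2} = 1 \left(\left(0 - 3\right) - 243\right)^{2} = 1 \left(-3 - 243\right)^{2} = 1 \left(-246\right)^{2} = 1 \cdot 60516 = 60516$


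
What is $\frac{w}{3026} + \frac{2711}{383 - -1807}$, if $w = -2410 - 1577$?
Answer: $- \frac{132011}{1656735} \approx -0.079681$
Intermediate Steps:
$w = -3987$
$\frac{w}{3026} + \frac{2711}{383 - -1807} = - \frac{3987}{3026} + \frac{2711}{383 - -1807} = \left(-3987\right) \frac{1}{3026} + \frac{2711}{383 + 1807} = - \frac{3987}{3026} + \frac{2711}{2190} = - \frac{132011}{1656735}$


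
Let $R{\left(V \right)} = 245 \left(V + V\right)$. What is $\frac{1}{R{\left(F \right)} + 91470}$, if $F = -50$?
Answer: $\frac{1}{66970} \approx 1.4932 \cdot 10^{-5}$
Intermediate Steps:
$R{\left(V \right)} = 490 V$ ($R{\left(V \right)} = 245 \cdot 2 V = 490 V$)
$\frac{1}{R{\left(F \right)} + 91470} = \frac{1}{490 \left(-50\right) + 91470} = \frac{1}{-24500 + 91470} = \frac{1}{66970}$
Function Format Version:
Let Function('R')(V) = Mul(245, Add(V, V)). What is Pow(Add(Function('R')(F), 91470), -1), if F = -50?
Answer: Rational(1, 66970) ≈ 1.4932e-5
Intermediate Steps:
Function('R')(V) = Mul(490, V) (Function('R')(V) = Mul(245, Mul(2, V)) = Mul(490, V))
Pow(Add(Function('R')(F), 91470), -1) = Pow(Add(Mul(490, -50), 91470), -1) = Pow(Add(-24500, 91470), -1) = Pow(66970, -1) = Rational(1, 66970)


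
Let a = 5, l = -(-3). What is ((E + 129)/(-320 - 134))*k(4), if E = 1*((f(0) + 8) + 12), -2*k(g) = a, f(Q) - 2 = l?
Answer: 385/454 ≈ 0.84802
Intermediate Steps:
l = 3 (l = -1*(-3) = 3)
f(Q) = 5 (f(Q) = 2 + 3 = 5)
k(g) = -5/2 (k(g) = -1/2*5 = -5/2)
E = 25 (E = 1*((5 + 8) + 12) = 1*(13 + 12) = 1*25 = 25)
((E + 129)/(-320 - 134))*k(4) = ((25 + 129)/(-320 - 134))*(-5/2) = (154/(-454))*(-5/2) = (154*(-1/454))*(-5/2) = -77/227*(-5/2) = 385/454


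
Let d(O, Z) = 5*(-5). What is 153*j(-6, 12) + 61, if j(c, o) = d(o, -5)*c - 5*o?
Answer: 13831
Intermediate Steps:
d(O, Z) = -25
j(c, o) = -25*c - 5*o
153*j(-6, 12) + 61 = 153*(-25*(-6) - 5*12) + 61 = 153*(150 - 60) + 61 = 153*90 + 61 = 13770 + 61 = 13831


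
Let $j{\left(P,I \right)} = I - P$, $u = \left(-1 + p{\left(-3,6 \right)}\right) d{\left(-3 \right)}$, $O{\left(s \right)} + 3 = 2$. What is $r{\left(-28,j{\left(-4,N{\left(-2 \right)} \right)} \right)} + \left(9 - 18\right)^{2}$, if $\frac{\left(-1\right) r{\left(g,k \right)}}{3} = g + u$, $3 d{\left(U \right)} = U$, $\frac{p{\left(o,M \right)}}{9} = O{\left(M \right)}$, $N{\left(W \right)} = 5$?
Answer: $135$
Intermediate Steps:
$O{\left(s \right)} = -1$ ($O{\left(s \right)} = -3 + 2 = -1$)
$p{\left(o,M \right)} = -9$ ($p{\left(o,M \right)} = 9 \left(-1\right) = -9$)
$d{\left(U \right)} = \frac{U}{3}$
$u = 10$ ($u = \left(-1 - 9\right) \frac{1}{3} \left(-3\right) = \left(-10\right) \left(-1\right) = 10$)
$r{\left(g,k \right)} = -30 - 3 g$ ($r{\left(g,k \right)} = - 3 \left(g + 10\right) = - 3 \left(10 + g\right) = -30 - 3 g$)
$r{\left(-28,j{\left(-4,N{\left(-2 \right)} \right)} \right)} + \left(9 - 18\right)^{2} = \left(-30 - -84\right) + \left(9 - 18\right)^{2} = \left(-30 + 84\right) + \left(-9\right)^{2} = 54 + 81 = 135$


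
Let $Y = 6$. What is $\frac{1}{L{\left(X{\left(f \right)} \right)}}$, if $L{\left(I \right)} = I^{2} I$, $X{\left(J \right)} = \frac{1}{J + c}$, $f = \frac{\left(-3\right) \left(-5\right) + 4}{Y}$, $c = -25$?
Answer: $- \frac{2248091}{216} \approx -10408.0$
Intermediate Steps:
$f = \frac{19}{6}$ ($f = \frac{\left(-3\right) \left(-5\right) + 4}{6} = \left(15 + 4\right) \frac{1}{6} = 19 \cdot \frac{1}{6} = \frac{19}{6} \approx 3.1667$)
$X{\left(J \right)} = \frac{1}{-25 + J}$ ($X{\left(J \right)} = \frac{1}{J - 25} = \frac{1}{-25 + J}$)
$L{\left(I \right)} = I^{3}$
$\frac{1}{L{\left(X{\left(f \right)} \right)}} = \frac{1}{\left(\frac{1}{-25 + \frac{19}{6}}\right)^{3}} = \frac{1}{\left(\frac{1}{- \frac{131}{6}}\right)^{3}} = \frac{1}{\left(- \frac{6}{131}\right)^{3}} = \frac{1}{- \frac{216}{2248091}} = - \frac{2248091}{216}$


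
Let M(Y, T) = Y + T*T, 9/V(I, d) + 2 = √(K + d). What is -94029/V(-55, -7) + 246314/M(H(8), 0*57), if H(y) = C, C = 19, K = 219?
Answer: 1929976/57 - 62686*√53/3 ≈ -1.1826e+5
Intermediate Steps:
V(I, d) = 9/(-2 + √(219 + d))
H(y) = 19
M(Y, T) = Y + T²
-94029/V(-55, -7) + 246314/M(H(8), 0*57) = -(-62686/3 + 31343*√(219 - 7)/3) + 246314/(19 + (0*57)²) = -(-62686/3 + 62686*√53/3) + 246314/(19 + 0²) = -(-62686/3 + 62686*√53/3) + 246314/(19 + 0) = -94029*(-2/9 + 2*√53/9) + 246314/19 = (62686/3 - 62686*√53/3) + 246314*(1/19) = (62686/3 - 62686*√53/3) + 246314/19 = 1929976/57 - 62686*√53/3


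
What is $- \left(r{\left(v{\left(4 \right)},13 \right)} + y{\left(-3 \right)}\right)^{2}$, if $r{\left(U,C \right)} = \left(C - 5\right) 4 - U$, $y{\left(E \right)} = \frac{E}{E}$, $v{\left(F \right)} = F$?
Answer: $-841$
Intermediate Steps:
$y{\left(E \right)} = 1$
$r{\left(U,C \right)} = -20 - U + 4 C$ ($r{\left(U,C \right)} = \left(-5 + C\right) 4 - U = \left(-20 + 4 C\right) - U = -20 - U + 4 C$)
$- \left(r{\left(v{\left(4 \right)},13 \right)} + y{\left(-3 \right)}\right)^{2} = - \left(\left(-20 - 4 + 4 \cdot 13\right) + 1\right)^{2} = - \left(\left(-20 - 4 + 52\right) + 1\right)^{2} = - \left(28 + 1\right)^{2} = - 29^{2} = \left(-1\right) 841 = -841$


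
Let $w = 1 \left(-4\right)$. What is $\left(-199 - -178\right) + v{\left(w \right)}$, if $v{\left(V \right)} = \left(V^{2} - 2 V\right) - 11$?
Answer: $-8$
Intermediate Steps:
$w = -4$
$v{\left(V \right)} = -11 + V^{2} - 2 V$
$\left(-199 - -178\right) + v{\left(w \right)} = \left(-199 - -178\right) - \left(3 - 16\right) = \left(-199 + 178\right) + \left(-11 + 16 + 8\right) = -21 + 13 = -8$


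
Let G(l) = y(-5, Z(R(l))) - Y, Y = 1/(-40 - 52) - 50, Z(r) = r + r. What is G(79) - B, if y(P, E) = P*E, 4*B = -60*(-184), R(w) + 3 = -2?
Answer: -244719/92 ≈ -2660.0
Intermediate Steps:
R(w) = -5 (R(w) = -3 - 2 = -5)
Z(r) = 2*r
B = 2760 (B = (-60*(-184))/4 = (¼)*11040 = 2760)
y(P, E) = E*P
Y = -4601/92 (Y = 1/(-92) - 50 = -1/92 - 50 = -4601/92 ≈ -50.011)
G(l) = 9201/92 (G(l) = (2*(-5))*(-5) - 1*(-4601/92) = -10*(-5) + 4601/92 = 50 + 4601/92 = 9201/92)
G(79) - B = 9201/92 - 1*2760 = 9201/92 - 2760 = -244719/92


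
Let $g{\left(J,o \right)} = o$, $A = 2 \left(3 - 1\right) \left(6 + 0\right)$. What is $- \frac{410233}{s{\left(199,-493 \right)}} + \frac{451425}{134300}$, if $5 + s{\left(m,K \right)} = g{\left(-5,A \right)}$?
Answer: $- \frac{2203428593}{102068} \approx -21588.0$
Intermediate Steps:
$A = 24$ ($A = 2 \cdot 2 \cdot 6 = 2 \cdot 12 = 24$)
$s{\left(m,K \right)} = 19$ ($s{\left(m,K \right)} = -5 + 24 = 19$)
$- \frac{410233}{s{\left(199,-493 \right)}} + \frac{451425}{134300} = - \frac{410233}{19} + \frac{451425}{134300} = \left(-410233\right) \frac{1}{19} + 451425 \cdot \frac{1}{134300} = - \frac{410233}{19} + \frac{18057}{5372} = - \frac{2203428593}{102068}$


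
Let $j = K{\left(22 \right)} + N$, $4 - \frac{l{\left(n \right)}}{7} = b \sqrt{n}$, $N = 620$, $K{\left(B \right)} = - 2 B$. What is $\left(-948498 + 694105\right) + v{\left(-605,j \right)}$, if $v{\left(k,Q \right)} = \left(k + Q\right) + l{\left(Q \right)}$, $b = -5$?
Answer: $-253554$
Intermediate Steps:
$l{\left(n \right)} = 28 + 35 \sqrt{n}$ ($l{\left(n \right)} = 28 - 7 \left(- 5 \sqrt{n}\right) = 28 + 35 \sqrt{n}$)
$j = 576$ ($j = \left(-2\right) 22 + 620 = -44 + 620 = 576$)
$v{\left(k,Q \right)} = 28 + Q + k + 35 \sqrt{Q}$ ($v{\left(k,Q \right)} = \left(k + Q\right) + \left(28 + 35 \sqrt{Q}\right) = \left(Q + k\right) + \left(28 + 35 \sqrt{Q}\right) = 28 + Q + k + 35 \sqrt{Q}$)
$\left(-948498 + 694105\right) + v{\left(-605,j \right)} = \left(-948498 + 694105\right) + \left(28 + 576 - 605 + 35 \sqrt{576}\right) = -254393 + \left(28 + 576 - 605 + 35 \cdot 24\right) = -254393 + \left(28 + 576 - 605 + 840\right) = -254393 + 839 = -253554$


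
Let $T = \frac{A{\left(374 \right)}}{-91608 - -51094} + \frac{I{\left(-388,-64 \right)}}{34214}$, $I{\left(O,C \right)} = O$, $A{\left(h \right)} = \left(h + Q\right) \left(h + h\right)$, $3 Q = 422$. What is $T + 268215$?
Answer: $\frac{278828970908489}{1039609497} \approx 2.6821 \cdot 10^{5}$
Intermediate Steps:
$Q = \frac{422}{3}$ ($Q = \frac{1}{3} \cdot 422 = \frac{422}{3} \approx 140.67$)
$A{\left(h \right)} = 2 h \left(\frac{422}{3} + h\right)$ ($A{\left(h \right)} = \left(h + \frac{422}{3}\right) \left(h + h\right) = \left(\frac{422}{3} + h\right) 2 h = 2 h \left(\frac{422}{3} + h\right)$)
$T = - \frac{9890329366}{1039609497}$ ($T = \frac{\frac{2}{3} \cdot 374 \left(422 + 3 \cdot 374\right)}{-91608 - -51094} - \frac{388}{34214} = \frac{\frac{2}{3} \cdot 374 \left(422 + 1122\right)}{-91608 + 51094} - \frac{194}{17107} = \frac{\frac{2}{3} \cdot 374 \cdot 1544}{-40514} - \frac{194}{17107} = \frac{1154912}{3} \left(- \frac{1}{40514}\right) - \frac{194}{17107} = - \frac{577456}{60771} - \frac{194}{17107} = - \frac{9890329366}{1039609497} \approx -9.5135$)
$T + 268215 = - \frac{9890329366}{1039609497} + 268215 = \frac{278828970908489}{1039609497}$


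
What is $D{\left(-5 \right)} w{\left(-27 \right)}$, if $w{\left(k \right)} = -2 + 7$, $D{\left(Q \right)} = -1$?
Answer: $-5$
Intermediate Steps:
$w{\left(k \right)} = 5$
$D{\left(-5 \right)} w{\left(-27 \right)} = \left(-1\right) 5 = -5$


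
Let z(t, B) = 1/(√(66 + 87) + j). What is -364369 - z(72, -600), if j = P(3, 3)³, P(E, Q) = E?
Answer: -23319619/64 + √17/192 ≈ -3.6437e+5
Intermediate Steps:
j = 27 (j = 3³ = 27)
z(t, B) = 1/(27 + 3*√17) (z(t, B) = 1/(√(66 + 87) + 27) = 1/(√153 + 27) = 1/(3*√17 + 27) = 1/(27 + 3*√17))
-364369 - z(72, -600) = -364369 - (3/64 - √17/192) = -364369 + (-3/64 + √17/192) = -23319619/64 + √17/192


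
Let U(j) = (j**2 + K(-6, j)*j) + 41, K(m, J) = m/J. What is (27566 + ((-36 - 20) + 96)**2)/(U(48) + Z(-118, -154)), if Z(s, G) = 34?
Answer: 9722/791 ≈ 12.291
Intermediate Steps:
U(j) = 35 + j**2 (U(j) = (j**2 + (-6/j)*j) + 41 = (j**2 - 6) + 41 = (-6 + j**2) + 41 = 35 + j**2)
(27566 + ((-36 - 20) + 96)**2)/(U(48) + Z(-118, -154)) = (27566 + ((-36 - 20) + 96)**2)/((35 + 48**2) + 34) = (27566 + (-56 + 96)**2)/((35 + 2304) + 34) = (27566 + 40**2)/(2339 + 34) = (27566 + 1600)/2373 = 29166*(1/2373) = 9722/791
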